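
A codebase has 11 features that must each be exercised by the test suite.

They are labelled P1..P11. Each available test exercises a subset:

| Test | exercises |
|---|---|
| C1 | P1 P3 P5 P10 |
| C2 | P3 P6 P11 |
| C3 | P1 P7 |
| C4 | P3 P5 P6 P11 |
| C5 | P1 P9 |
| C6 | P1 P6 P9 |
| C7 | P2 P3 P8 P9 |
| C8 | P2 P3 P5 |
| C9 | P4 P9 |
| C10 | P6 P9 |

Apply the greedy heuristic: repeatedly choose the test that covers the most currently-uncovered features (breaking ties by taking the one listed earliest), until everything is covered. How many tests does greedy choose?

Greedy: pick C1 (covers 4 new) → pick C7 (covers 3 new) → pick C2 (covers 2 new) → pick C3 (covers 1 new) → pick C9 (covers 1 new). Total picks: 5.

5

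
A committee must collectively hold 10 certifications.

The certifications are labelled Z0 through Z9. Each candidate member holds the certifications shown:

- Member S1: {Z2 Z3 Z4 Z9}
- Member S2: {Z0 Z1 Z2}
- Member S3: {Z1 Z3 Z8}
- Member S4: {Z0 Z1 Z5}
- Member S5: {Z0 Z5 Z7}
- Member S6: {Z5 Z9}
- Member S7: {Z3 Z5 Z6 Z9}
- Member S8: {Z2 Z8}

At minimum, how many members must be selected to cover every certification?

Take {S1, S3, S5, S7}. Their union is {Z0, Z1, Z2, Z3, Z4, Z5, Z6, Z7, Z8, Z9}, which is all 10 certifications.
No 3 of the 8 members cover everything (all 56 combinations miss at least one certification), so 4 is optimal.

4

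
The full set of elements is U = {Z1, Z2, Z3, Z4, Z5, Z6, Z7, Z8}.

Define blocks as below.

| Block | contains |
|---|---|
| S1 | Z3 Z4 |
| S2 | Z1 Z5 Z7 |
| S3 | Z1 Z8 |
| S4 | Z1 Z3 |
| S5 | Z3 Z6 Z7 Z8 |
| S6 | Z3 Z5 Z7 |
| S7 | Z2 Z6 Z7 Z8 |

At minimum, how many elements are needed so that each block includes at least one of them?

3

H = {Z1, Z3, Z8} meets every block (each contains at least one member of H), and |H| = 3.
No choice of 2 elements meets every block, so 3 is the minimum.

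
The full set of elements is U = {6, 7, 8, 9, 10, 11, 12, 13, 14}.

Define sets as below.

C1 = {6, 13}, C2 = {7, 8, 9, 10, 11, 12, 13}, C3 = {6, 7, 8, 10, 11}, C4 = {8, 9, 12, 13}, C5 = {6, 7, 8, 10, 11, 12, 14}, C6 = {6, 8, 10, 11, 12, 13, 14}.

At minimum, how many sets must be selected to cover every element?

C4 and C5 together: C4 ∪ C5 = {6, 7, 8, 9, 10, 11, 12, 13, 14} — every element is covered.
No single set has all 9 elements (the largest, C2, has 7), so 2 is optimal.

2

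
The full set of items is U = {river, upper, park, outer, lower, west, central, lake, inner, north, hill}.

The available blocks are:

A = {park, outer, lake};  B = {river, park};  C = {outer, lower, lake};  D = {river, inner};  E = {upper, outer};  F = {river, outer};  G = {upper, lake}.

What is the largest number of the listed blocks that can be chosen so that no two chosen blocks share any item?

D, G are pairwise disjoint (D={river,inner}; G={upper,lake}).
Every remaining block overlaps one of these, and no 3 of the listed blocks are pairwise disjoint, so 2 is the maximum.

2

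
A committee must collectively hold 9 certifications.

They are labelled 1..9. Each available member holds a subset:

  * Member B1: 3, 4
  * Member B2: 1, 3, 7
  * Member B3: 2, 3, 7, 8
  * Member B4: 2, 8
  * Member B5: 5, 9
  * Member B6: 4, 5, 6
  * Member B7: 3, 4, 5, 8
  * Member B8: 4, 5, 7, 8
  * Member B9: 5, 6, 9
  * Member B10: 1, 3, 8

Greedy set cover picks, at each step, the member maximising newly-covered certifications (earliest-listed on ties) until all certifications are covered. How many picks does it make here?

4

Greedy: pick B3 (covers 4 new) → pick B6 (covers 3 new) → pick B2 (covers 1 new) → pick B5 (covers 1 new). Total picks: 4.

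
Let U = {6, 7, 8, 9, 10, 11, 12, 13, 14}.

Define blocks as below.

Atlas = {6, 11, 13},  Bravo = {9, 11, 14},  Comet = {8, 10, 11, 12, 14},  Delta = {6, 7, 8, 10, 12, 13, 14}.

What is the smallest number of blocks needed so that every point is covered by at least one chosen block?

2

Bravo and Delta cover everything between them: the union {6, 7, 8, 9, 10, 11, 12, 13, 14} is all of U.
No single block has all 9 points (the largest, Delta, has 7), so 2 is optimal.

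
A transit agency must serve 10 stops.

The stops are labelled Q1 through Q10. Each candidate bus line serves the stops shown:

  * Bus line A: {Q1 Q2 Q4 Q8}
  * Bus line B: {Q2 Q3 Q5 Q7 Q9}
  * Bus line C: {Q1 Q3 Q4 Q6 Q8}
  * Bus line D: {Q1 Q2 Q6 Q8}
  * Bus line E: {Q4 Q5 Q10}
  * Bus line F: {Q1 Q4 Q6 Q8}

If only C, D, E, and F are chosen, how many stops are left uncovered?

2

Union of C, D, E, F = {Q1, Q2, Q3, Q4, Q5, Q6, Q8, Q10}.
Not covered: Q7, Q9 — 2 stops.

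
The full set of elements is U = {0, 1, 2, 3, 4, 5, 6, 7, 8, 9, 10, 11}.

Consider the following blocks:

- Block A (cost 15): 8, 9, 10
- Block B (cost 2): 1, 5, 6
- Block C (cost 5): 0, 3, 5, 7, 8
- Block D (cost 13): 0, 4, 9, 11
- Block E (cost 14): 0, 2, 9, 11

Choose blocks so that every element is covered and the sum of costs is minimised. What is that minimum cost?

A, B, C, D, E together cover every element (A ∪ B ∪ C ∪ D ∪ E = {0, 1, 2, 3, 4, 5, 6, 7, 8, 9, 10, 11}); total cost 15 + 2 + 5 + 13 + 14 = 49.
No covering selection has total cost below 49.

49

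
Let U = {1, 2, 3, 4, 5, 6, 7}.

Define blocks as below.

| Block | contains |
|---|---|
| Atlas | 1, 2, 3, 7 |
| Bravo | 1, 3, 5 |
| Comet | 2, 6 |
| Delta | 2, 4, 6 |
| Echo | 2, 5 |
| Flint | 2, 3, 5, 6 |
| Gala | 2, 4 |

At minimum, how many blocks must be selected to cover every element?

Take {Atlas, Delta, Echo}. Their union is {1, 2, 3, 4, 5, 6, 7}, which is all 7 elements.
Only Atlas contains 7, so Atlas is forced; the remaining 3 elements need at least 2 more blocks (each remaining block adds at most 2) — so at least 3 blocks are needed, and 3 is optimal.

3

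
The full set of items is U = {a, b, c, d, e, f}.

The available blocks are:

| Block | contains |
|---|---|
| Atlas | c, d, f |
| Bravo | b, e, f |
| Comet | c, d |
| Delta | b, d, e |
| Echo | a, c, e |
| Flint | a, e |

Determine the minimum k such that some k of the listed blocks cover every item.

3

Bravo, Comet, and Flint cover everything between them: the union {a, b, c, d, e, f} is all of U.
No 2 of the 6 blocks cover everything (all 15 combinations miss at least one item), so 3 is optimal.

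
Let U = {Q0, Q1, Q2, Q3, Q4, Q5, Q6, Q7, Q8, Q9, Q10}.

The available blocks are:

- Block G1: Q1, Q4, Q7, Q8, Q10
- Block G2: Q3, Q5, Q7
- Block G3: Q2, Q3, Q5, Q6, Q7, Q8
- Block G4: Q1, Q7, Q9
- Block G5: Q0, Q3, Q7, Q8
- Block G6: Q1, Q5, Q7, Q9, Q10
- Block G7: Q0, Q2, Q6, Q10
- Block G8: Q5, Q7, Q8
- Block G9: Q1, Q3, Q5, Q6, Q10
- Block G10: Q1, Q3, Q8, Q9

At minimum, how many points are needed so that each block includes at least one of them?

H = {Q7, Q9, Q10} meets every block (each contains at least one member of H), and |H| = 3.
No choice of 2 points meets every block, so 3 is the minimum.

3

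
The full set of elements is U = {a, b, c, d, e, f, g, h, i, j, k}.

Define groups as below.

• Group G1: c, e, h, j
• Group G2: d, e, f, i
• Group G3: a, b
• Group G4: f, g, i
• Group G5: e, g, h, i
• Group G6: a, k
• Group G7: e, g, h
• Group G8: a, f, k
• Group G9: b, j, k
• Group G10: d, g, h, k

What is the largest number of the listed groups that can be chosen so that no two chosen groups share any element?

G1, G4, G6 are pairwise disjoint (G1={c,e,h,j}; G4={f,g,i}; G6={a,k}).
Every remaining group overlaps one of these, and no 4 of the listed groups are pairwise disjoint, so 3 is the maximum.

3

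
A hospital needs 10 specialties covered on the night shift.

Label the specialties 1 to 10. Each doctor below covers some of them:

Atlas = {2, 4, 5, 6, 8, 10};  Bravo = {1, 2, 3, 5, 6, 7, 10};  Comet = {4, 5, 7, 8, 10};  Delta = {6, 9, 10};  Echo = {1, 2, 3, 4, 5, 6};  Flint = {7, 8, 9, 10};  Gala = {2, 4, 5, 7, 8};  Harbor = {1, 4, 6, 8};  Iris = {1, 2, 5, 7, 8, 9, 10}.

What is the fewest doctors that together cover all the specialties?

Echo and Flint together: Echo ∪ Flint = {1, 2, 3, 4, 5, 6, 7, 8, 9, 10} — every specialty is covered.
No single doctor has all 10 specialties (the largest, Bravo, has 7), so 2 is optimal.

2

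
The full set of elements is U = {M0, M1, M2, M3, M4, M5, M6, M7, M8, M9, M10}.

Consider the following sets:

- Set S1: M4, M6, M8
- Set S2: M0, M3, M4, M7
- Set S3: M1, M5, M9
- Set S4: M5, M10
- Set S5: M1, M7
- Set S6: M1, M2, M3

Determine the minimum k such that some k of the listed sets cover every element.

5

S1, S2, S3, S4, and S6 cover everything between them: the union {M0, M1, M2, M3, M4, M5, M6, M7, M8, M9, M10} is all of U.
No 4 of the 6 sets cover everything (all 15 combinations miss at least one element), so 5 is optimal.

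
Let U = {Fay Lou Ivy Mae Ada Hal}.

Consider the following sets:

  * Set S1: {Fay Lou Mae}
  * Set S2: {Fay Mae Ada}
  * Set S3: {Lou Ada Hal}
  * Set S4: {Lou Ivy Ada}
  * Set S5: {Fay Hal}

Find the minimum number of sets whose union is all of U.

Take {S2, S3, S4}. Their union is {Fay, Lou, Ivy, Mae, Ada, Hal}, which is all 6 points.
Only S4 contains Ivy, so S4 is forced; the remaining 3 points need at least 2 more sets (each remaining set adds at most 2) — so at least 3 sets are needed, and 3 is optimal.

3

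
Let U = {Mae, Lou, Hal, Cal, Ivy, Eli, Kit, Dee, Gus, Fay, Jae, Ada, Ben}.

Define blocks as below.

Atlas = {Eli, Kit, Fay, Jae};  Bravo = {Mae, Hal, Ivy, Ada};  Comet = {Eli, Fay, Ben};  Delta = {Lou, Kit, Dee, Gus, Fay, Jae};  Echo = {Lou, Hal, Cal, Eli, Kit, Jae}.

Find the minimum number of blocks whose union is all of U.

4

Bravo and Comet and Delta and Echo together: Bravo ∪ Comet ∪ Delta ∪ Echo = {Mae, Lou, Hal, Cal, Ivy, Eli, Kit, Dee, Gus, Fay, Jae, Ada, Ben} — every point is covered.
Only Echo contains Cal, so Echo is forced; the remaining 7 points need at least 3 more blocks (each remaining block adds at most 3) — so at least 4 blocks are needed, and 4 is optimal.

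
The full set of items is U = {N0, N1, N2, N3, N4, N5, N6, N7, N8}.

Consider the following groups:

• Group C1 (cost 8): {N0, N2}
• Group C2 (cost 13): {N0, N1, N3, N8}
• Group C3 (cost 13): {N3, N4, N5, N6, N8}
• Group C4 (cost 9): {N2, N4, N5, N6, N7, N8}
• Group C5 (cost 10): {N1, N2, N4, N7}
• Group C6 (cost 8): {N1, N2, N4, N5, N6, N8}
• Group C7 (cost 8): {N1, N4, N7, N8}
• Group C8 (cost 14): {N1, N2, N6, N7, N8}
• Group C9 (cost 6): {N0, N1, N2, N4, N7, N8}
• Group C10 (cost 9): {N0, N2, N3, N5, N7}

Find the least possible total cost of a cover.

17

C6, C10 together cover every item (C6 ∪ C10 = {N0, N1, N2, N3, N4, N5, N6, N7, N8}); total cost 8 + 9 = 17.
The greedy pick C9, C6, C10 costs 23; no covering selection beats 17.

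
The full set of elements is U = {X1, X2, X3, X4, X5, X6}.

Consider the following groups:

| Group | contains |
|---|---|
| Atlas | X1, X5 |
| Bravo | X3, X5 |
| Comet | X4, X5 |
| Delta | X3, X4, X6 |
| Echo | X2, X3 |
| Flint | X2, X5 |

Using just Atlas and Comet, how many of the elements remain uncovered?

Union of Atlas, Comet = {X1, X4, X5}.
Not covered: X2, X3, X6 — 3 elements.

3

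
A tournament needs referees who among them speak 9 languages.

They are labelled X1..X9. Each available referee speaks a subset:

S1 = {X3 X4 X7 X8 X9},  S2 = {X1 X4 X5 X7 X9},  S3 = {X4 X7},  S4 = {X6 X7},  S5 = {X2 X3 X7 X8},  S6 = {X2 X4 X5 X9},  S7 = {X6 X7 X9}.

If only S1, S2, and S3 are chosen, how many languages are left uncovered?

2

Union of S1, S2, S3 = {X1, X3, X4, X5, X7, X8, X9}.
Not covered: X2, X6 — 2 languages.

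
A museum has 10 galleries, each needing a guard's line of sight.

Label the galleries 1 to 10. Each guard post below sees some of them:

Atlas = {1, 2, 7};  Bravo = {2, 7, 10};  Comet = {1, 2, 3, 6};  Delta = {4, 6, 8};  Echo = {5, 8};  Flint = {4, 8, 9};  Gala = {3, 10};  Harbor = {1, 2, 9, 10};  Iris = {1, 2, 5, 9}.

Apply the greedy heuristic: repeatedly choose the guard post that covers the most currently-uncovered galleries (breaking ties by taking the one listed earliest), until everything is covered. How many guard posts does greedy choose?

4

Greedy: pick Comet (covers 4 new) → pick Flint (covers 3 new) → pick Bravo (covers 2 new) → pick Echo (covers 1 new). Total picks: 4.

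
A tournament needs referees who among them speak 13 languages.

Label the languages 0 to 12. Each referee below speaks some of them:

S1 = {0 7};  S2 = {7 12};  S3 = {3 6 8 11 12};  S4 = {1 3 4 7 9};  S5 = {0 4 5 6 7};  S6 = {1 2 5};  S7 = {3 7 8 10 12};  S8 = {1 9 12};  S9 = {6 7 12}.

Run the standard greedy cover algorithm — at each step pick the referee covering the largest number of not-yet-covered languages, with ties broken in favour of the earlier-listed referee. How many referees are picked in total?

Greedy: pick S3 (covers 5 new) → pick S4 (covers 4 new) → pick S5 (covers 2 new) → pick S6 (covers 1 new) → pick S7 (covers 1 new). Total picks: 5.

5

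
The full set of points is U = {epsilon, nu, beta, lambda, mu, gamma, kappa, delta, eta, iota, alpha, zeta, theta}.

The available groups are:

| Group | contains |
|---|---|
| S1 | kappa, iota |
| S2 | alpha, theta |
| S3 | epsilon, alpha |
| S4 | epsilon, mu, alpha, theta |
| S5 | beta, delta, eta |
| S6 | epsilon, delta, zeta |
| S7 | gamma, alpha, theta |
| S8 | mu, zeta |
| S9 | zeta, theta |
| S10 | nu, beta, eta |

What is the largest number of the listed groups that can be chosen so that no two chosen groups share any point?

S1, S5, S7, S8 are pairwise disjoint (S1={kappa,iota}; S5={beta,delta,eta}; S7={gamma,alpha,theta}; S8={mu,zeta}).
Every remaining group overlaps one of these, and no 5 of the listed groups are pairwise disjoint, so 4 is the maximum.

4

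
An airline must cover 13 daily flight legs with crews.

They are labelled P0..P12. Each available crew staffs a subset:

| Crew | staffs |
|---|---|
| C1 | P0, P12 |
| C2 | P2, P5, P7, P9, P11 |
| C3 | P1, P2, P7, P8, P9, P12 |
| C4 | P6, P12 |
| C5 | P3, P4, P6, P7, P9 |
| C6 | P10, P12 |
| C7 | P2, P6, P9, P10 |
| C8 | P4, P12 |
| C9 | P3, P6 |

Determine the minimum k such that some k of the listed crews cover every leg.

5

C1 and C2 and C3 and C5 and C7 together: C1 ∪ C2 ∪ C3 ∪ C5 ∪ C7 = {P0, P1, P2, P3, P4, P5, P6, P7, P8, P9, P10, P11, P12} — every leg is covered.
No 4 of the 9 crews cover everything (all 126 combinations miss at least one leg), so 5 is optimal.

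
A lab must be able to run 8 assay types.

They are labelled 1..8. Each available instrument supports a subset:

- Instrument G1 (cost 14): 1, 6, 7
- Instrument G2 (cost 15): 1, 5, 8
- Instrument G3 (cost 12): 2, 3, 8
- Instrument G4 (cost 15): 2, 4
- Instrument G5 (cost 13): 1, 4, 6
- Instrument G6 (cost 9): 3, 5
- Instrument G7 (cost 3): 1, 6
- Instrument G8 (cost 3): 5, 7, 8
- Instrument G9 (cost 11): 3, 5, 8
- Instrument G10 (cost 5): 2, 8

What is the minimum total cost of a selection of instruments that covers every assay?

28

G3, G5, G8 together cover every assay (G3 ∪ G5 ∪ G8 = {1, 2, 3, 4, 5, 6, 7, 8}); total cost 12 + 13 + 3 = 28.
The greedy pick G8, G7, G10, G6, G5 costs 33; no covering selection beats 28.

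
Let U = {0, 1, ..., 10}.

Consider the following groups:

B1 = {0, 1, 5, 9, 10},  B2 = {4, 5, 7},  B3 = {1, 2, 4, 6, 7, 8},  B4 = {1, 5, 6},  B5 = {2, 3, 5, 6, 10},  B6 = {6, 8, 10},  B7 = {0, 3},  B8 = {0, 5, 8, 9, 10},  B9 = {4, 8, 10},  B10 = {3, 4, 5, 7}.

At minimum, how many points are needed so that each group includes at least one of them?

3

H = {0, 5, 8} meets every group (each contains at least one member of H), and |H| = 3.
The groups B4, B7, B9 are pairwise disjoint, so any hitting set needs a separate point for each — at least 3. Hence 3 is optimal.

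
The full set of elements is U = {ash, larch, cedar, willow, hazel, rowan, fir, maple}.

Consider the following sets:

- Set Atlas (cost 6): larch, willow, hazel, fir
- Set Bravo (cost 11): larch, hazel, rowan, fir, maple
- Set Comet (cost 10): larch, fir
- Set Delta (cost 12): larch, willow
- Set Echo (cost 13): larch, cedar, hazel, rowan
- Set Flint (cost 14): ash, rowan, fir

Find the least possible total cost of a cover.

Atlas, Bravo, Echo, Flint together cover every element (Atlas ∪ Bravo ∪ Echo ∪ Flint = {ash, larch, cedar, willow, hazel, rowan, fir, maple}); total cost 6 + 11 + 13 + 14 = 44.
No covering selection has total cost below 44.

44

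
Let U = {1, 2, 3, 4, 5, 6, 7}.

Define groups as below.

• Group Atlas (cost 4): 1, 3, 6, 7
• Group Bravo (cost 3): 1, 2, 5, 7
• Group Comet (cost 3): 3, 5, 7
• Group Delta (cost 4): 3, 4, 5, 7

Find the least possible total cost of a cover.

11

Atlas, Bravo, Delta together cover every point (Atlas ∪ Bravo ∪ Delta = {1, 2, 3, 4, 5, 6, 7}); total cost 4 + 3 + 4 = 11.
No covering selection has total cost below 11.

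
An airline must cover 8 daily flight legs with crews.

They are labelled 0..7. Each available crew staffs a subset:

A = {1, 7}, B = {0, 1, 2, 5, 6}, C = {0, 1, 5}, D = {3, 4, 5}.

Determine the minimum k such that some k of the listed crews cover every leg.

A and B and D together: A ∪ B ∪ D = {0, 1, 2, 3, 4, 5, 6, 7} — every leg is covered.
Only B contains 2, so B is forced; the remaining 3 legs need at least 2 more crews (each remaining crew adds at most 2) — so at least 3 crews are needed, and 3 is optimal.

3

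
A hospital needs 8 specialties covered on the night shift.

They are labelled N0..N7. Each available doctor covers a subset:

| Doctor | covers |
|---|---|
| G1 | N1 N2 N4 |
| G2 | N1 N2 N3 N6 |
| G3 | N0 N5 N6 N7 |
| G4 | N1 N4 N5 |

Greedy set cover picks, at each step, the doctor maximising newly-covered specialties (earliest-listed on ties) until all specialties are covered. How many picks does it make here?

3

Greedy: pick G2 (covers 4 new) → pick G3 (covers 3 new) → pick G1 (covers 1 new). Total picks: 3.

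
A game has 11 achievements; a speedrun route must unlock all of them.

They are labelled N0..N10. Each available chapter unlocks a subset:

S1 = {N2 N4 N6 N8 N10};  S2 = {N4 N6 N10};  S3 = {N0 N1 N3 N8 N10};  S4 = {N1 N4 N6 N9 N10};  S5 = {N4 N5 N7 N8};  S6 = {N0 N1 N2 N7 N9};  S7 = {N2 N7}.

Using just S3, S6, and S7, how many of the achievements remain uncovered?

3

Union of S3, S6, S7 = {N0, N1, N2, N3, N7, N8, N9, N10}.
Not covered: N4, N5, N6 — 3 achievements.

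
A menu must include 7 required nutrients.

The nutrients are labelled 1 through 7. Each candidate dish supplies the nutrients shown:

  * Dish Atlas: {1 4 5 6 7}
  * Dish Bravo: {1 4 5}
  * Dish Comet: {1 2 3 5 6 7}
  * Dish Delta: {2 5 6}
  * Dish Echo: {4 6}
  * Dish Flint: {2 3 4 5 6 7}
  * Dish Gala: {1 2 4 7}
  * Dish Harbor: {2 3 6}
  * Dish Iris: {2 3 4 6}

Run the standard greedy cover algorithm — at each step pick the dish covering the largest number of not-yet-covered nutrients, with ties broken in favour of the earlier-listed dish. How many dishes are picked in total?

2

Greedy: pick Comet (covers 6 new) → pick Atlas (covers 1 new). Total picks: 2.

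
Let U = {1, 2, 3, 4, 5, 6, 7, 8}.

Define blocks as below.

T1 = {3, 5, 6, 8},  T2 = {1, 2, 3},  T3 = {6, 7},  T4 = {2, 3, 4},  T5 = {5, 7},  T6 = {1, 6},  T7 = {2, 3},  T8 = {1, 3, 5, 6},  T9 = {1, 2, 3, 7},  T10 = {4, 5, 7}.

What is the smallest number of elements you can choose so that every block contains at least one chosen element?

3

The 3 elements {2, 6, 7} hit every block.
The blocks T5, T6, T7 are pairwise disjoint, so any hitting set needs a separate element for each — at least 3. Hence 3 is optimal.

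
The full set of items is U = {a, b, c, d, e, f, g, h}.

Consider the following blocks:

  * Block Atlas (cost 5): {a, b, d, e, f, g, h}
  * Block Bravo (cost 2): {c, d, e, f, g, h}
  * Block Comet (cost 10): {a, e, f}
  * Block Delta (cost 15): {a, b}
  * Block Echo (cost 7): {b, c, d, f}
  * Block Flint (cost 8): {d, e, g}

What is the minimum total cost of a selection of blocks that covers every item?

Atlas, Bravo together cover every item (Atlas ∪ Bravo = {a, b, c, d, e, f, g, h}); total cost 5 + 2 = 7.
No covering selection has total cost below 7.

7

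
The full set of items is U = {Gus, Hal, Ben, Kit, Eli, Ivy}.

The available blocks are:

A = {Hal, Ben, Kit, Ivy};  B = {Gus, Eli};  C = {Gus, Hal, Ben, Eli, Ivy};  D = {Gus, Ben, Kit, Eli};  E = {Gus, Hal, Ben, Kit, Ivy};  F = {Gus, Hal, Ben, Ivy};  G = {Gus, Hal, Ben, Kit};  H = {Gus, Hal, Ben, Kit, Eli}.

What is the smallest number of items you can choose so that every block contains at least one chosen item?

Take T = {Gus, Hal}. Each listed block contains at least one of these, so T is a hitting set of size 2.
The blocks A, B are pairwise disjoint, so any hitting set needs a separate item for each — at least 2. Hence 2 is optimal.

2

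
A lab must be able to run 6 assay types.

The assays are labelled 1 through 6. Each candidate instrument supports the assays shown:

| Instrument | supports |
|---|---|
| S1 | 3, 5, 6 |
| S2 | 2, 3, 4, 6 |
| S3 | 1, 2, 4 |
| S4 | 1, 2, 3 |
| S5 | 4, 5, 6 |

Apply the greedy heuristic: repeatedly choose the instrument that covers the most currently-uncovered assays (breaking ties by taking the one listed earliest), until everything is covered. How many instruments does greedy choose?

3

Greedy: pick S2 (covers 4 new) → pick S1 (covers 1 new) → pick S3 (covers 1 new). Total picks: 3.
(The true minimum cover uses only 2 instruments, so greedy is not optimal here.)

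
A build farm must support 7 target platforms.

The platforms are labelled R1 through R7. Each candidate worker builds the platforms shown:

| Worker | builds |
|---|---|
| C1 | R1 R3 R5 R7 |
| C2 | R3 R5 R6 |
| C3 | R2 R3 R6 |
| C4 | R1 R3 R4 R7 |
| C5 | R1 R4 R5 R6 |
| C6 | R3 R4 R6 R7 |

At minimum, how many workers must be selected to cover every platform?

Take {C3, C4, C5}. Their union is {R1, R2, R3, R4, R5, R6, R7}, which is all 7 platforms.
Only C3 contains R2, so C3 is forced; the remaining 4 platforms need at least 2 more workers (each remaining worker adds at most 3) — so at least 3 workers are needed, and 3 is optimal.

3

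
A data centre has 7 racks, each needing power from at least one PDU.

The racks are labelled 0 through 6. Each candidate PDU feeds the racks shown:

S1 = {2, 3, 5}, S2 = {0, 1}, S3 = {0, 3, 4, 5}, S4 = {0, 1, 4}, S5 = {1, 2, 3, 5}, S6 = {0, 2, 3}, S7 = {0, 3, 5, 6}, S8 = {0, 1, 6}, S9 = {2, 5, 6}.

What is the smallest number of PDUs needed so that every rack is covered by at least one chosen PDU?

S3 and S6 and S8 together: S3 ∪ S6 ∪ S8 = {0, 1, 2, 3, 4, 5, 6} — every rack is covered.
No 2 of the 9 PDUs cover everything (all 36 combinations miss at least one rack), so 3 is optimal.

3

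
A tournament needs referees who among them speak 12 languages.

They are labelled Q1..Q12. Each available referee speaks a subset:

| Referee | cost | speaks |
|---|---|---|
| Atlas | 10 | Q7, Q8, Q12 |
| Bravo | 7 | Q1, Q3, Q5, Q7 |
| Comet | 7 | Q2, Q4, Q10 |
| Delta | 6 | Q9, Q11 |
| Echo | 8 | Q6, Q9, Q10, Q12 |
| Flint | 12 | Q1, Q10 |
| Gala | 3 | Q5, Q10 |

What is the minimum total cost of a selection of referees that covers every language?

38

Atlas, Bravo, Comet, Delta, Echo together cover every language (Atlas ∪ Bravo ∪ Comet ∪ Delta ∪ Echo = {Q1, Q2, Q3, Q4, Q5, Q6, Q7, Q8, Q9, Q10, Q11, Q12}); total cost 10 + 7 + 7 + 6 + 8 = 38.
The greedy pick Gala, Bravo, Echo, Comet, Delta, Atlas costs 41; no covering selection beats 38.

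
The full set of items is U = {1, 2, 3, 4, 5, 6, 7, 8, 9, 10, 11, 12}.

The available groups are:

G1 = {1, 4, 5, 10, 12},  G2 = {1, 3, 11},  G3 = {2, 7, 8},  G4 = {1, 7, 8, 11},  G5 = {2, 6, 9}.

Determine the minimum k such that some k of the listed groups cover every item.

4

G1 and G2 and G4 and G5 together: G1 ∪ G2 ∪ G4 ∪ G5 = {1, 2, 3, 4, 5, 6, 7, 8, 9, 10, 11, 12} — every item is covered.
Only G2 contains 3, so G2 is forced; the remaining 9 items need at least 3 more groups (each remaining group adds at most 4) — so at least 4 groups are needed, and 4 is optimal.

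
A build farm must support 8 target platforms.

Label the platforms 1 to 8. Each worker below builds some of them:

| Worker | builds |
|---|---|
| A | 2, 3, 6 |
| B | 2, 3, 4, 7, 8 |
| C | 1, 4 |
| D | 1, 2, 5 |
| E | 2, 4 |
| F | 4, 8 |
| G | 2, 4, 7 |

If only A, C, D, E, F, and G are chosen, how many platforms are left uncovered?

Union of A, C, D, E, F, G = {1, 2, 3, 4, 5, 6, 7, 8} — that's every platform, so 0 are uncovered.

0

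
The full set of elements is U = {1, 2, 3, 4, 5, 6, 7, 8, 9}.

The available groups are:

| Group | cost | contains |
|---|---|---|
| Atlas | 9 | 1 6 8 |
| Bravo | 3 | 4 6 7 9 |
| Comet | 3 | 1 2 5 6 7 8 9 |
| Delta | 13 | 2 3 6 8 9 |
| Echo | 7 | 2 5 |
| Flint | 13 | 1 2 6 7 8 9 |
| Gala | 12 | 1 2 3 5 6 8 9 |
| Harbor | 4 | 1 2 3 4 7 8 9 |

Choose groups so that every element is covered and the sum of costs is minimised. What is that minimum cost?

Comet, Harbor together cover every element (Comet ∪ Harbor = {1, 2, 3, 4, 5, 6, 7, 8, 9}); total cost 3 + 4 = 7.
No covering selection has total cost below 7.

7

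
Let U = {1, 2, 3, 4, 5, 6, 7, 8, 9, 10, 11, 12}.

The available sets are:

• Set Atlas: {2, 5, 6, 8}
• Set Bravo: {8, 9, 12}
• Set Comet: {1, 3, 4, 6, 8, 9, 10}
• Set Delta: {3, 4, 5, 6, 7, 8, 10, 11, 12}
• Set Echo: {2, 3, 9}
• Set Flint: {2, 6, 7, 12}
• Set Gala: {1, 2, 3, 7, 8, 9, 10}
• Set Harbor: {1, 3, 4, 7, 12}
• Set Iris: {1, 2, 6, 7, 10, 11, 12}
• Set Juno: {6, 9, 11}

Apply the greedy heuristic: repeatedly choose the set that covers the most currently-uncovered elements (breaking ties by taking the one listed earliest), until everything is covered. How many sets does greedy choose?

Greedy: pick Delta (covers 9 new) → pick Gala (covers 3 new). Total picks: 2.

2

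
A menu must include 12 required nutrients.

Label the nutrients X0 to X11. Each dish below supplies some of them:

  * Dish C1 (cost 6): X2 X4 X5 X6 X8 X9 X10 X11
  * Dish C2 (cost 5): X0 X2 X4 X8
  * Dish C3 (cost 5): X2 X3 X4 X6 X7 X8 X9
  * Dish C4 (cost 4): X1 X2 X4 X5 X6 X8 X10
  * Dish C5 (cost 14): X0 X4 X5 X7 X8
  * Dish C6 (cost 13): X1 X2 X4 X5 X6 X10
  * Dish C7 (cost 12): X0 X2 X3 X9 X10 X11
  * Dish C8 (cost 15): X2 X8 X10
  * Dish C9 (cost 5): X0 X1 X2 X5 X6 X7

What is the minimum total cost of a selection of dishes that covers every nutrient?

C1, C3, C9 together cover every nutrient (C1 ∪ C3 ∪ C9 = {X0, X1, X2, X3, X4, X5, X6, X7, X8, X9, X10, X11}); total cost 6 + 5 + 5 = 16.
The greedy pick C4, C3, C2, C1 costs 20; no covering selection beats 16.

16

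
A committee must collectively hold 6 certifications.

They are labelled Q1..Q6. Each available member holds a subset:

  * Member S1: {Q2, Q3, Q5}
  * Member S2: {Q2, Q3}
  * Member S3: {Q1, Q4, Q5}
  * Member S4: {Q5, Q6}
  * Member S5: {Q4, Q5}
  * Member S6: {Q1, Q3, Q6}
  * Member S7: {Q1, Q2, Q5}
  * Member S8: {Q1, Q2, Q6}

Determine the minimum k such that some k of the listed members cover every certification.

3

S3 and S6 and S7 together: S3 ∪ S6 ∪ S7 = {Q1, Q2, Q3, Q4, Q5, Q6} — every certification is covered.
No 2 of the 8 members cover everything (all 28 combinations miss at least one certification), so 3 is optimal.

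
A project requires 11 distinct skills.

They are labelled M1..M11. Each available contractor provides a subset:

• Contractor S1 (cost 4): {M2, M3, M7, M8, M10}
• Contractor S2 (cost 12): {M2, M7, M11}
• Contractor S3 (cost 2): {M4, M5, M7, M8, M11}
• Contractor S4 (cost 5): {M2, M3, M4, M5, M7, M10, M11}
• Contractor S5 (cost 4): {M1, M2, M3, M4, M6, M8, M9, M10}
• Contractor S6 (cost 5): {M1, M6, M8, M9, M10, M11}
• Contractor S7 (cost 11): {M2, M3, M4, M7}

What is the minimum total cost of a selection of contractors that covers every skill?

6

S3, S5 together cover every skill (S3 ∪ S5 = {M1, M2, M3, M4, M5, M6, M7, M8, M9, M10, M11}); total cost 2 + 4 = 6.
No covering selection has total cost below 6.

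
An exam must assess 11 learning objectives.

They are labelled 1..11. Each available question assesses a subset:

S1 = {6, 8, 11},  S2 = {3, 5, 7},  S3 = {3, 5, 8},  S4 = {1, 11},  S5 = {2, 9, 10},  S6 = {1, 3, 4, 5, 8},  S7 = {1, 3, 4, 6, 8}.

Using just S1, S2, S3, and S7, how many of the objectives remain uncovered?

3

Union of S1, S2, S3, S7 = {1, 3, 4, 5, 6, 7, 8, 11}.
Not covered: 2, 9, 10 — 3 objectives.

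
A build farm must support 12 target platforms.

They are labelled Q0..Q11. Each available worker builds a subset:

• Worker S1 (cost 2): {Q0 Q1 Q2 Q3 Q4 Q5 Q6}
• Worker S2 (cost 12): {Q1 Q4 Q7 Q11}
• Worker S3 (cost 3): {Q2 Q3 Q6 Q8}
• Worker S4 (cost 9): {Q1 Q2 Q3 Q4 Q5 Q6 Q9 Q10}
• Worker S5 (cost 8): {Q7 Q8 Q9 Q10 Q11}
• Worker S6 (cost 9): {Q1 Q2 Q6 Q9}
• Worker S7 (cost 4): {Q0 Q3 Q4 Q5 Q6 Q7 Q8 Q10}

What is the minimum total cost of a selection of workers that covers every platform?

10

S1, S5 together cover every platform (S1 ∪ S5 = {Q0, Q1, Q2, Q3, Q4, Q5, Q6, Q7, Q8, Q9, Q10, Q11}); total cost 2 + 8 = 10.
The greedy pick S1, S7, S5 costs 14; no covering selection beats 10.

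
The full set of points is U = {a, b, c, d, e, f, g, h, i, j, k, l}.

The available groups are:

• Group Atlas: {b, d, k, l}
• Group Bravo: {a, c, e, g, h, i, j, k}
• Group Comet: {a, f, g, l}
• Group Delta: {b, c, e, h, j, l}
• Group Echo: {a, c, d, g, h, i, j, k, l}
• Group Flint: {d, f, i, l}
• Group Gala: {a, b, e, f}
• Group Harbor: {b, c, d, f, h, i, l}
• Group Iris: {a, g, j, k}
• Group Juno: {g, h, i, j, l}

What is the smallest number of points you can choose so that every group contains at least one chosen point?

2

T = {a, l} meets every group (each contains at least one member of T), and |T| = 2.
The groups Gala, Juno are pairwise disjoint, so any hitting set needs a separate point for each — at least 2. Hence 2 is optimal.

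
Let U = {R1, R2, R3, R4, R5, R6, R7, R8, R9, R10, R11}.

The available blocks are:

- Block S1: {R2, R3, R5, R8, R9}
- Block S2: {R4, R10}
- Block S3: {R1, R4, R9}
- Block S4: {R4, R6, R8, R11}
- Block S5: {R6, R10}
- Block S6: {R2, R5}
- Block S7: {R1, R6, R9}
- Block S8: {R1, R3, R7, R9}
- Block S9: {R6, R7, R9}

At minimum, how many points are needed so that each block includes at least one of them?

4

H = {R4, R5, R6, R9} meets every block (each contains at least one member of H), and |H| = 4.
No choice of 3 points meets every block, so 4 is the minimum.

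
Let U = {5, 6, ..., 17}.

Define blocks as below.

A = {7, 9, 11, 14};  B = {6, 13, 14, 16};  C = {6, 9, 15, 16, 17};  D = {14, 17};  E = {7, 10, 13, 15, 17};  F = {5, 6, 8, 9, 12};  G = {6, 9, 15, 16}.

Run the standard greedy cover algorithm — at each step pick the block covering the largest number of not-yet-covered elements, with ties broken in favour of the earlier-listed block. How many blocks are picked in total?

4

Greedy: pick C (covers 5 new) → pick A (covers 3 new) → pick F (covers 3 new) → pick E (covers 2 new). Total picks: 4.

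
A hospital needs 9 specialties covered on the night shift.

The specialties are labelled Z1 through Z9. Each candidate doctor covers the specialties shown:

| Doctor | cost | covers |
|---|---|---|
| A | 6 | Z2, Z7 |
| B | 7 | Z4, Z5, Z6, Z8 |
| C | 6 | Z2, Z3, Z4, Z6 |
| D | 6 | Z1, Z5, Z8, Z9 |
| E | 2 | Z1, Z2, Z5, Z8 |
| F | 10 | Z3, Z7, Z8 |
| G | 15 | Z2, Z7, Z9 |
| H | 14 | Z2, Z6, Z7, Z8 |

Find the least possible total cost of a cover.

18

A, C, D together cover every specialty (A ∪ C ∪ D = {Z1, Z2, Z3, Z4, Z5, Z6, Z7, Z8, Z9}); total cost 6 + 6 + 6 = 18.
The greedy pick E, C, A, D costs 20; no covering selection beats 18.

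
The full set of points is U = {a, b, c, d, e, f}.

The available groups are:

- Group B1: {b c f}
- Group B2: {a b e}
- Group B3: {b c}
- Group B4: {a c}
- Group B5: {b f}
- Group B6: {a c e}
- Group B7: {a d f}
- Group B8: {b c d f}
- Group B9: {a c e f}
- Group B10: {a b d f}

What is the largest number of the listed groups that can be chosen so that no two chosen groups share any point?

B5, B6 are pairwise disjoint (B5={b,f}; B6={a,c,e}).
Every remaining group overlaps one of these, and no 3 of the listed groups are pairwise disjoint, so 2 is the maximum.

2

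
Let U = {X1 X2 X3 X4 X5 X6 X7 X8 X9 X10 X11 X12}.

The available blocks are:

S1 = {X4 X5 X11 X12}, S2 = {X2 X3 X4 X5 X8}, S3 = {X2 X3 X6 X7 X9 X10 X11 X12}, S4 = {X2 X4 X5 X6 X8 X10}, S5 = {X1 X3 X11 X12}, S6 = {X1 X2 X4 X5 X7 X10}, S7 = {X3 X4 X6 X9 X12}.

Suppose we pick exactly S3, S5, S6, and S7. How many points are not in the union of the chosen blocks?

Union of S3, S5, S6, S7 = {X1, X2, X3, X4, X5, X6, X7, X9, X10, X11, X12}.
Not covered: X8 — 1 point.

1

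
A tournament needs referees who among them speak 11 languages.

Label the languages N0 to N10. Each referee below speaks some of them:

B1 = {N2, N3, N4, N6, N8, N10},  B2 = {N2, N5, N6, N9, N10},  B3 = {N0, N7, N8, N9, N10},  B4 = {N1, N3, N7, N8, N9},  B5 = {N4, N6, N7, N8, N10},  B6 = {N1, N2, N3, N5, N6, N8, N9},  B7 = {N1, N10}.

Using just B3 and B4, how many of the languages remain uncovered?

Union of B3, B4 = {N0, N1, N3, N7, N8, N9, N10}.
Not covered: N2, N4, N5, N6 — 4 languages.

4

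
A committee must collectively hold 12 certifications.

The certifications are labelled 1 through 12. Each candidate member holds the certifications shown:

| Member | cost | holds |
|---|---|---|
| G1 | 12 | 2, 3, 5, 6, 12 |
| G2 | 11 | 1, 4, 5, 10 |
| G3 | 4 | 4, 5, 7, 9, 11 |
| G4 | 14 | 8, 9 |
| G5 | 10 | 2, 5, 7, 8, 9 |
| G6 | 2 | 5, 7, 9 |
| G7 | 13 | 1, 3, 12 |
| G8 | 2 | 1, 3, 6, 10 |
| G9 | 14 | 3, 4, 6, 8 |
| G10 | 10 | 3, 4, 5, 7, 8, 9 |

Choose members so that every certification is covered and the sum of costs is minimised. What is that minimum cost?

28

G1, G3, G5, G8 together cover every certification (G1 ∪ G3 ∪ G5 ∪ G8 = {1, 2, 3, 4, 5, 6, 7, 8, 9, 10, 11, 12}); total cost 12 + 4 + 10 + 2 = 28.
The greedy pick G8, G6, G3, G5, G1 costs 30; no covering selection beats 28.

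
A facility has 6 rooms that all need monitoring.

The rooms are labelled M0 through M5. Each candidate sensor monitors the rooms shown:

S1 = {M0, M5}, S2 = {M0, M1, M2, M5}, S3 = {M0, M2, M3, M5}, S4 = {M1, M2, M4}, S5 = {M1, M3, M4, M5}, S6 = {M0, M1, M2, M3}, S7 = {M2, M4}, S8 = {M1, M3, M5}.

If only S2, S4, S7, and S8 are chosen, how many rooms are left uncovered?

Union of S2, S4, S7, S8 = {M0, M1, M2, M3, M4, M5} — that's every room, so 0 are uncovered.

0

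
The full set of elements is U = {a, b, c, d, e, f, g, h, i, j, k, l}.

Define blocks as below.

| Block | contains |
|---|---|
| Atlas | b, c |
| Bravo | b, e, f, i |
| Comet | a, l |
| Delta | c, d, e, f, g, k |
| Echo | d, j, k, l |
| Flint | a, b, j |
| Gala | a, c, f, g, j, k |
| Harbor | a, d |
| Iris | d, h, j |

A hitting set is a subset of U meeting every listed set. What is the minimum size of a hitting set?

3

Take T = {a, b, d}. Each listed block contains at least one of these, so T is a hitting set of size 3.
The blocks Atlas, Comet, Iris are pairwise disjoint, so any hitting set needs a separate element for each — at least 3. Hence 3 is optimal.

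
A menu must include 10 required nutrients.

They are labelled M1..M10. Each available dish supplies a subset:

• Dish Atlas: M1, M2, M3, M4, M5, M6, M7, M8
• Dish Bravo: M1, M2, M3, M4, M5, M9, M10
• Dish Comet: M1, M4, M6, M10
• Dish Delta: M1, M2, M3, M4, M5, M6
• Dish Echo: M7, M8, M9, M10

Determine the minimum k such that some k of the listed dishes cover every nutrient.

2

Atlas and Echo together: Atlas ∪ Echo = {M1, M2, M3, M4, M5, M6, M7, M8, M9, M10} — every nutrient is covered.
No single dish has all 10 nutrients (the largest, Atlas, has 8), so 2 is optimal.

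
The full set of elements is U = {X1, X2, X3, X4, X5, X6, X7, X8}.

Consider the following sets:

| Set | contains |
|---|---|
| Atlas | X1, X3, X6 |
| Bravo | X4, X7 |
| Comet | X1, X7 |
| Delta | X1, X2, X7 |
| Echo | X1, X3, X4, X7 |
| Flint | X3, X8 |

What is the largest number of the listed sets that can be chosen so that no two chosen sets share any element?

2

Comet, Flint are pairwise disjoint (Comet={X1,X7}; Flint={X3,X8}).
Every remaining set overlaps one of these, and no 3 of the listed sets are pairwise disjoint, so 2 is the maximum.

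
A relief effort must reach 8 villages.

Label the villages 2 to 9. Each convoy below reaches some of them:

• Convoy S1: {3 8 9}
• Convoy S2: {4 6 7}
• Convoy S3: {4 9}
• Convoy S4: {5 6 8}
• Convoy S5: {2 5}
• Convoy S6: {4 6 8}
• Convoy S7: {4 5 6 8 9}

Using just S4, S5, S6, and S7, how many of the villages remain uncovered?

2

Union of S4, S5, S6, S7 = {2, 4, 5, 6, 8, 9}.
Not covered: 3, 7 — 2 villages.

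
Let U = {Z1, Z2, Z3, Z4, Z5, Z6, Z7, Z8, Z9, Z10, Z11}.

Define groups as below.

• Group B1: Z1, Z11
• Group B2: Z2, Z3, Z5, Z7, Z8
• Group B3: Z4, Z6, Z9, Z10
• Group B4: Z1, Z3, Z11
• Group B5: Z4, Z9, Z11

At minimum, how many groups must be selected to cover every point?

3

Take {B1, B2, B3}. Their union is {Z1, Z2, Z3, Z4, Z5, Z6, Z7, Z8, Z9, Z10, Z11}, which is all 11 points.
Each group has at most 5 points, and 2·5 = 10 < 11 — so at least 3 groups are needed, and 3 is optimal.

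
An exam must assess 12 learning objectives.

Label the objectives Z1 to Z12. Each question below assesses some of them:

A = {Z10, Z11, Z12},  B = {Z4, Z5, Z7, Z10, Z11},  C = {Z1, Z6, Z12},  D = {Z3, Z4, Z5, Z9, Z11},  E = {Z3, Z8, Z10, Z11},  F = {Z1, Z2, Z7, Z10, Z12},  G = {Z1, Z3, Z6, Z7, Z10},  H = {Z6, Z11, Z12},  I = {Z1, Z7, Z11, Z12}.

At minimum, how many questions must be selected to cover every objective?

D and E and F and H together: D ∪ E ∪ F ∪ H = {Z1, Z2, Z3, Z4, Z5, Z6, Z7, Z8, Z9, Z10, Z11, Z12} — every objective is covered.
No 3 of the 9 questions cover everything (all 84 combinations miss at least one objective), so 4 is optimal.

4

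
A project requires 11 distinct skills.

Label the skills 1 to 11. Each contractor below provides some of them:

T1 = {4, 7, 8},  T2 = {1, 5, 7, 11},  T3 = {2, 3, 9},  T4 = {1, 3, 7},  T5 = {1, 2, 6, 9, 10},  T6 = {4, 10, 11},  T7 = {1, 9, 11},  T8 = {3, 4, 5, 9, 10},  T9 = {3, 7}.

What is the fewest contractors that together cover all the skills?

4

Take {T1, T2, T4, T5}. Their union is {1, 2, 3, 4, 5, 6, 7, 8, 9, 10, 11}, which is all 11 skills.
No 3 of the 9 contractors cover everything (all 84 combinations miss at least one skill), so 4 is optimal.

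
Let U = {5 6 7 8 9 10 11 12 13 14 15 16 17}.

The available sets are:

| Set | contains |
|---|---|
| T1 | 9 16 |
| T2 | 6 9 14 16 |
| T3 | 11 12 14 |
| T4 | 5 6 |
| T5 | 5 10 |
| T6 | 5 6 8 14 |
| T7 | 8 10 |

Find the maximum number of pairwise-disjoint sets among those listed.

4

T1, T3, T4, T7 are pairwise disjoint (T1={9,16}; T3={11,12,14}; T4={5,6}; T7={8,10}).
Every remaining set overlaps one of these, and no 5 of the listed sets are pairwise disjoint, so 4 is the maximum.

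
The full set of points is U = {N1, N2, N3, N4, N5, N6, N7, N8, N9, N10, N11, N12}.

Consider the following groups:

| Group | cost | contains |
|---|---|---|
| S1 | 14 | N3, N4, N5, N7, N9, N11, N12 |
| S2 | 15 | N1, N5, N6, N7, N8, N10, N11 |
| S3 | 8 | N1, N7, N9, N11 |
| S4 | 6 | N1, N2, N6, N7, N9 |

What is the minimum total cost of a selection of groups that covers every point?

35

S1, S2, S4 together cover every point (S1 ∪ S2 ∪ S4 = {N1, N2, N3, N4, N5, N6, N7, N8, N9, N10, N11, N12}); total cost 14 + 15 + 6 = 35.
No covering selection has total cost below 35.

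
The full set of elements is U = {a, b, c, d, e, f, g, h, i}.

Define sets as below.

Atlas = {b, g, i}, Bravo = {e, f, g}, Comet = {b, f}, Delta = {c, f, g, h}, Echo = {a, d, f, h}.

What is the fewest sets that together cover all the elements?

Atlas, Bravo, Delta, and Echo cover everything between them: the union {a, b, c, d, e, f, g, h, i} is all of U.
Only Delta contains c, so Delta is forced; the remaining 5 elements need at least 3 more sets (each remaining set adds at most 2) — so at least 4 sets are needed, and 4 is optimal.

4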